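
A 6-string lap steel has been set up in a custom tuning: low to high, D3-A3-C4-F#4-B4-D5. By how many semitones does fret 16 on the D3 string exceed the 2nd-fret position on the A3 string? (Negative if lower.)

7 semitones

D3 at fret 16 → F#4 (MIDI 66); A3 at fret 2 → B3 (MIDI 59).
66 − 59 = 7, so the two pitches are 7 semitones apart.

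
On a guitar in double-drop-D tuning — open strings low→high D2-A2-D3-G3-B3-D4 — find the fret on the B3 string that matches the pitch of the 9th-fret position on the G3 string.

G3 at fret 9 is G3 + 9 semitones = E4.
The open B3 string is 4 semitones above the open G3, so the same pitch on the B3 string lies at fret 9 − 4 = 5.

5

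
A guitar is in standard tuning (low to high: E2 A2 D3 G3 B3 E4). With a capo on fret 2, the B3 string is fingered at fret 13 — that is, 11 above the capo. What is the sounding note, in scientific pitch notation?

C5

The capo raises the open B3 by 2 semitones to C♯4; fretting 11 more gives B3 + 2 + 11 = B3 + 13 semitones = C5.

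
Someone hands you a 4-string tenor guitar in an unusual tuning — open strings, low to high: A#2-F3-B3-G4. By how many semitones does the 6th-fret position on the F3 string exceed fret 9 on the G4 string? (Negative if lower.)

-17 semitones

F3 at fret 6 → B3 (MIDI 59); G4 at fret 9 → E5 (MIDI 76).
59 − 76 = -17, so the two pitches are 17 semitones apart.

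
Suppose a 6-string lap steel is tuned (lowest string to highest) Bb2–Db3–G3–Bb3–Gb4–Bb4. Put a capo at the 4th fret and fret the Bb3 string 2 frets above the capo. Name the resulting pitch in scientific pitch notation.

The capo raises the open Bb3 by 4 semitones to D4; fretting 2 more gives Bb3 + 4 + 2 = Bb3 + 6 semitones = E4.

E4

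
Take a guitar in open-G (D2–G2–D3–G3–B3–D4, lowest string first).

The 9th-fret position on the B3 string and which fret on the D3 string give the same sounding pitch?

Fret 9 on B3 is MIDI 59 + 9 = 68 (G#4). On the D3 string (open MIDI 50), that pitch is 68 − 50 = fret 18.

18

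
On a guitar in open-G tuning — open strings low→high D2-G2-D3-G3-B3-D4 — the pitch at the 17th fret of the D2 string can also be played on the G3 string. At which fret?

0

Fret 17 on D2 is MIDI 38 + 17 = 55 (G3). On the G3 string (open MIDI 55), that pitch is 55 − 55 = fret 0.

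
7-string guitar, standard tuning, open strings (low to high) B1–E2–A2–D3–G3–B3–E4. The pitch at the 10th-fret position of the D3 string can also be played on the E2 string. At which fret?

20

D3 at fret 10 is D3 + 10 semitones = C4.
The open E2 string is 10 semitones below the open D3, so the same pitch on the E2 string lies at fret 10 + 10 = 20.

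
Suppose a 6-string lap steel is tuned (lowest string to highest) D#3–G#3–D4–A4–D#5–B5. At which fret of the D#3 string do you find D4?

D4 is 11 semitones above the open D#3 (D#–E–F–F#–…–C–C#–D), so it sits at fret 11.

11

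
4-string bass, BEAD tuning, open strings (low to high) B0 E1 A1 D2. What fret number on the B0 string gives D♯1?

4

D♯1 is 4 semitones above the open B0 (B–C–C#–D–D#), so it sits at fret 4.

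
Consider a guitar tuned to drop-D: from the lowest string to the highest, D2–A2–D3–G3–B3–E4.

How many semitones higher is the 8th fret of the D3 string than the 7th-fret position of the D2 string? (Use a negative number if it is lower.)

D3 at fret 8 → A#3 (MIDI 58); D2 at fret 7 → A2 (MIDI 45).
58 − 45 = 13, so the two pitches are 13 semitones apart.

13 semitones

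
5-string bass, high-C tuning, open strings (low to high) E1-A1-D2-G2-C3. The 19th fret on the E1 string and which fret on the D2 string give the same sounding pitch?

9

Fret 19 on E1 is MIDI 28 + 19 = 47 (B2). On the D2 string (open MIDI 38), that pitch is 47 − 38 = fret 9.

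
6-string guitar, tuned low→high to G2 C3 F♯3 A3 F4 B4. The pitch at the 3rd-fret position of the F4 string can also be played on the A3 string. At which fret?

Fret 3 on F4 is MIDI 65 + 3 = 68 (G♯4). On the A3 string (open MIDI 57), that pitch is 68 − 57 = fret 11.

11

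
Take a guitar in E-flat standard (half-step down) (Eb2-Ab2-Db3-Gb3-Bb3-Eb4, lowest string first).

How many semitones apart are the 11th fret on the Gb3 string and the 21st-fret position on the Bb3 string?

14 semitones

Gb3 at fret 11 → F4 (MIDI 65); Bb3 at fret 21 → G5 (MIDI 79).
65 − 79 = -14, so the two pitches are 14 semitones apart, with G5 the higher.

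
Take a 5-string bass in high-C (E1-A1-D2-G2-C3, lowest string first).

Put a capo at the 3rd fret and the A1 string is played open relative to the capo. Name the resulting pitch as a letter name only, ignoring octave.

C

The capo raises the open A1 by 3 semitones to C2; fretting 0 more gives A1 + 3 + 0 = A1 + 3 semitones, landing on C.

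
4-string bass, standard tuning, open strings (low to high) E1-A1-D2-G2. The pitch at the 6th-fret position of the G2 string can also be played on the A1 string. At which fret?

16

G2 at fret 6 is G2 + 6 semitones = C#3.
The open A1 string is 10 semitones below the open G2, so the same pitch on the A1 string lies at fret 6 + 10 = 16.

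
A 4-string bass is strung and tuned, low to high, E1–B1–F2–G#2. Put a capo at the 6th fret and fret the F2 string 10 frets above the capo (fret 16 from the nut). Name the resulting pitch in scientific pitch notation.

A3

The capo raises the open F2 by 6 semitones to B2; fretting 10 more gives F2 + 6 + 10 = F2 + 16 semitones = A3.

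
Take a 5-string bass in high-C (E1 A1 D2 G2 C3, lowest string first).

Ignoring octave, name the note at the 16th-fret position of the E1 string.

G#

The open E1 string plus 16 semitones: E–F–F#–G–…–F#–G–G#.
(Equivalently spelled Ab.)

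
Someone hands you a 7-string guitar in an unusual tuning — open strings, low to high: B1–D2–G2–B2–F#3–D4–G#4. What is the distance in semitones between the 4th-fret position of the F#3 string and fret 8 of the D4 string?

12 semitones

F#3 at fret 4 → A#3 (MIDI 58); D4 at fret 8 → A#4 (MIDI 70).
58 − 70 = -12, so the two pitches are 12 semitones apart, with A#4 the higher.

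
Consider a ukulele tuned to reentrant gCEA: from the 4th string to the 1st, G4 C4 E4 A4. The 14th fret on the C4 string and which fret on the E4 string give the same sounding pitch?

C4 at fret 14 is C4 + 14 semitones = D5.
The open E4 string is 4 semitones above the open C4, so the same pitch on the E4 string lies at fret 14 − 4 = 10.

10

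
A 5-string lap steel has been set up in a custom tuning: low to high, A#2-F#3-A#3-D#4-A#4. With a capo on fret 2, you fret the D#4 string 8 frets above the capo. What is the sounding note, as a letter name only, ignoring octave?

C#

The capo raises the open D#4 by 2 semitones to F4; fretting 8 more gives D#4 + 2 + 8 = D#4 + 10 semitones, landing on C#.
(Also written Db.)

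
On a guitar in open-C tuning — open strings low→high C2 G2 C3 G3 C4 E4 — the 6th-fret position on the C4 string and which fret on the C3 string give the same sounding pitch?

C4 at fret 6 is C4 + 6 semitones = F♯4.
The open C3 string is 12 semitones below the open C4, so the same pitch on the C3 string lies at fret 6 + 12 = 18.

18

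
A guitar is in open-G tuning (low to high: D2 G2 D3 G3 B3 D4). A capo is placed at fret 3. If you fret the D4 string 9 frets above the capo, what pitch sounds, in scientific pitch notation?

The capo raises the open D4 by 3 semitones to F4; fretting 9 more gives D4 + 3 + 9 = D4 + 12 semitones = D5.

D5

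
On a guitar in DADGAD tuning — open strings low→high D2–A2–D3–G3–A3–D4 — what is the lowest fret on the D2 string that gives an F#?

From D2, count semitones up the chromatic scale until reaching F#: D–D#–E–F–F# — 4 steps.

4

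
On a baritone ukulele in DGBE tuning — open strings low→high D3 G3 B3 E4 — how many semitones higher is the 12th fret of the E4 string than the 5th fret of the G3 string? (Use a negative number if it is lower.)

E4 at fret 12 → E5 (MIDI 76); G3 at fret 5 → C4 (MIDI 60).
76 − 60 = 16, so the two pitches are 16 semitones apart.

16 semitones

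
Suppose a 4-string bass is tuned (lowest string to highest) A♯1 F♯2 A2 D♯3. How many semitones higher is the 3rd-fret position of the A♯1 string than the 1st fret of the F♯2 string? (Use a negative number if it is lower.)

A♯1 at fret 3 → C♯2 (MIDI 37); F♯2 at fret 1 → G2 (MIDI 43).
37 − 43 = -6, so the two pitches are 6 semitones apart.

-6 semitones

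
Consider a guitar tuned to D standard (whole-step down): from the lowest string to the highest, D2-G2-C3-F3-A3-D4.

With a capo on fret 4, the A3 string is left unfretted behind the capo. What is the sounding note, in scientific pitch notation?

The capo raises the open A3 by 4 semitones to C♯4; fretting 0 more gives A3 + 4 + 0 = A3 + 4 semitones = C♯4.
(Also written D♭.)

C♯4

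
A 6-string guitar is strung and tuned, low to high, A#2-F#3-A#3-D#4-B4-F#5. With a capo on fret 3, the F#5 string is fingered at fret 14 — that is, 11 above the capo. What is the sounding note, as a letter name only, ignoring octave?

The capo raises the open F#5 by 3 semitones to A5; fretting 11 more gives F#5 + 3 + 11 = F#5 + 14 semitones, landing on G#.
(Also written Ab.)

G#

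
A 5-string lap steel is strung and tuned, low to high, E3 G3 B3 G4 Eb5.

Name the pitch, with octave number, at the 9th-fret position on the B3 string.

The open B3 string plus 9 semitones: B–C–Db–D–Eb–E–F–Gb–G–Ab.
The walk passes from B into C once, so the octave number goes from 3 to 4.
(Equivalently spelled G#4.)

Ab4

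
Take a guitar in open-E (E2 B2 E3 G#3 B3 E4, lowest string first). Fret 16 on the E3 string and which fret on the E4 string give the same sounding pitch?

4

Fret 16 on E3 is MIDI 52 + 16 = 68 (G#4). On the E4 string (open MIDI 64), that pitch is 68 − 64 = fret 4.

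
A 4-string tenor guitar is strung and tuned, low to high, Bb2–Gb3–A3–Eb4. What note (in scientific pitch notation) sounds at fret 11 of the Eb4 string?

D5

Each fret is one semitone, so Eb4 + 11 = D5.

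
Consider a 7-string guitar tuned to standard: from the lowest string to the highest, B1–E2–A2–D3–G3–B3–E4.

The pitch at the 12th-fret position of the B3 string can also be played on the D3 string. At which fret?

21

Fret 12 on B3 is MIDI 59 + 12 = 71 (B4). On the D3 string (open MIDI 50), that pitch is 71 − 50 = fret 21.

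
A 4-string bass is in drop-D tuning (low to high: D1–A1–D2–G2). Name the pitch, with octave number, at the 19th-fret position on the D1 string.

Each fret is one semitone, so D1 + 19 = A2.

A2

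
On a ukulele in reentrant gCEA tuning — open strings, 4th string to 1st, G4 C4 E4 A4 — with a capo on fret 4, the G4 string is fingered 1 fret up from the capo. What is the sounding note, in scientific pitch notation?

The capo raises the open G4 by 4 semitones to B4; fretting 1 more gives G4 + 4 + 1 = G4 + 5 semitones = C5.

C5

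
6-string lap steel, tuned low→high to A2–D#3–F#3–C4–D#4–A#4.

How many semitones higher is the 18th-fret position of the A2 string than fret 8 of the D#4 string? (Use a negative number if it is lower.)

-8 semitones

A2 at fret 18 → D#4 (MIDI 63); D#4 at fret 8 → B4 (MIDI 71).
63 − 71 = -8, so the two pitches are 8 semitones apart.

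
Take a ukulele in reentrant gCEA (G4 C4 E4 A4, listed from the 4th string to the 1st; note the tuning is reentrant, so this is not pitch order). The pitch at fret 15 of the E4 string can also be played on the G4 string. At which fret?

12

Fret 15 on E4 is MIDI 64 + 15 = 79 (G5). On the G4 string (open MIDI 67), that pitch is 79 − 67 = fret 12.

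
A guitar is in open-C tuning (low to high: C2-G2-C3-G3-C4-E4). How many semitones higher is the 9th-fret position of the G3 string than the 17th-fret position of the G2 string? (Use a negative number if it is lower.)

4 semitones

G3 at fret 9 → E4 (MIDI 64); G2 at fret 17 → C4 (MIDI 60).
64 − 60 = 4, so the two pitches are 4 semitones apart.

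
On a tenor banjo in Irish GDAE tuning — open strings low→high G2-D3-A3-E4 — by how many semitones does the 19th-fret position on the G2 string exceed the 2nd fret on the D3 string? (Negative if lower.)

G2 at fret 19 → D4 (MIDI 62); D3 at fret 2 → E3 (MIDI 52).
62 − 52 = 10, so the two pitches are 10 semitones apart.

10 semitones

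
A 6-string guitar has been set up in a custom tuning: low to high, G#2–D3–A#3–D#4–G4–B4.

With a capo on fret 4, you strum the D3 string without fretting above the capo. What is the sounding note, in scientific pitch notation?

The capo raises the open D3 by 4 semitones to F#3; fretting 0 more gives D3 + 4 + 0 = D3 + 4 semitones = F#3.

F#3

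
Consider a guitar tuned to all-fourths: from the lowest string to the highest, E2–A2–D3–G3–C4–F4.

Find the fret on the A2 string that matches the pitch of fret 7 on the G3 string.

G3 at fret 7 is G3 + 7 semitones = D4.
The open A2 string is 10 semitones below the open G3, so the same pitch on the A2 string lies at fret 7 + 10 = 17.

17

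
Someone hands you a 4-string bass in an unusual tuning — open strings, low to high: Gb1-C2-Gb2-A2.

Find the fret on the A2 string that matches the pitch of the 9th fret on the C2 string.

Fret 9 on C2 is MIDI 36 + 9 = 45 (A2). On the A2 string (open MIDI 45), that pitch is 45 − 45 = fret 0.

0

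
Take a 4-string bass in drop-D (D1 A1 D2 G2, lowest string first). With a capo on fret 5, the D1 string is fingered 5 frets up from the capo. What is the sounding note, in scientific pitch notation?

C2

The capo raises the open D1 by 5 semitones to G1; fretting 5 more gives D1 + 5 + 5 = D1 + 10 semitones = C2.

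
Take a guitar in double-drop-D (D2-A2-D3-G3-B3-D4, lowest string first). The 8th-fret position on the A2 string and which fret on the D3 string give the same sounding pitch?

3

Fret 8 on A2 is MIDI 45 + 8 = 53 (F3). On the D3 string (open MIDI 50), that pitch is 53 − 50 = fret 3.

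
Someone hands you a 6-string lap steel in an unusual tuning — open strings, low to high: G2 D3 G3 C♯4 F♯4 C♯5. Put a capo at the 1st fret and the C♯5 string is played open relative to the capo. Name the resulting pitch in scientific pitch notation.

D5

The capo raises the open C♯5 by 1 semitone to D5; fretting 0 more gives C♯5 + 1 + 0 = C♯5 + 1 semitone = D5.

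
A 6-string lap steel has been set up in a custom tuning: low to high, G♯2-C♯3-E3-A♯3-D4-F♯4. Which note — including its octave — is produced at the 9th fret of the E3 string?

Each fret is one semitone, so E3 + 9 = C♯4.

C♯4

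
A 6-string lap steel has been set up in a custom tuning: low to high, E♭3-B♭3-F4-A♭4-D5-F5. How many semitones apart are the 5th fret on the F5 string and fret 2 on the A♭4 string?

12 semitones

F5 at fret 5 → B♭5 (MIDI 82); A♭4 at fret 2 → B♭4 (MIDI 70).
82 − 70 = 12, so the two pitches are 12 semitones apart, with B♭5 the higher.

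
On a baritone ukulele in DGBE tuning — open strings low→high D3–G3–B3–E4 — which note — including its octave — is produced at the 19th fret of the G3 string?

Each fret is one semitone, so G3 + 19 = D5.

D5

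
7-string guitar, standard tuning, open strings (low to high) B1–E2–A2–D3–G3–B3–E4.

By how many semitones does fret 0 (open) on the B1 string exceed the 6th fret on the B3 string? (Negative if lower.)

B1 at fret 0 → B1 (MIDI 35); B3 at fret 6 → F4 (MIDI 65).
35 − 65 = -30, so the two pitches are 30 semitones apart.

-30 semitones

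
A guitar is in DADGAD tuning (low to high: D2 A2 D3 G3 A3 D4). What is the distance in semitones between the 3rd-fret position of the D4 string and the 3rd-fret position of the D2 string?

24 semitones

D4 at fret 3 → F4 (MIDI 65); D2 at fret 3 → F2 (MIDI 41).
65 − 41 = 24, so the two pitches are 24 semitones apart, with F4 the higher.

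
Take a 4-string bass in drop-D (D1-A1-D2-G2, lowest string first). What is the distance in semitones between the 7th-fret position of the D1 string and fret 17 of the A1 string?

17 semitones

D1 at fret 7 → A1 (MIDI 33); A1 at fret 17 → D3 (MIDI 50).
33 − 50 = -17, so the two pitches are 17 semitones apart, with D3 the higher.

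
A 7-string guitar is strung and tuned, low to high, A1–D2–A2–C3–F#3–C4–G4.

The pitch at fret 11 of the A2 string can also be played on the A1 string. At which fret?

23

A2 at fret 11 is A2 + 11 semitones = G#3.
The open A1 string is 12 semitones below the open A2, so the same pitch on the A1 string lies at fret 11 + 12 = 23.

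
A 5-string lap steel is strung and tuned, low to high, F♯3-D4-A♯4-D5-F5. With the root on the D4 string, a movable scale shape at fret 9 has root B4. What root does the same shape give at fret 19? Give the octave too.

Moving from fret 9 to fret 19 shifts the root by 10 semitones.
B4 up 10 semitones is A5.

A5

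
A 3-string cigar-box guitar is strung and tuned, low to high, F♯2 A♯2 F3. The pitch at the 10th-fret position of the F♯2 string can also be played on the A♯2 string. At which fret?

6

F♯2 at fret 10 is F♯2 + 10 semitones = E3.
The open A♯2 string is 4 semitones above the open F♯2, so the same pitch on the A♯2 string lies at fret 10 − 4 = 6.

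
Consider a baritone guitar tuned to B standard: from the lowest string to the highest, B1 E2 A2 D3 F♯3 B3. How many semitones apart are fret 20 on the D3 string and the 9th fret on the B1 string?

26 semitones

D3 at fret 20 → A♯4 (MIDI 70); B1 at fret 9 → G♯2 (MIDI 44).
70 − 44 = 26, so the two pitches are 26 semitones apart, with A♯4 the higher.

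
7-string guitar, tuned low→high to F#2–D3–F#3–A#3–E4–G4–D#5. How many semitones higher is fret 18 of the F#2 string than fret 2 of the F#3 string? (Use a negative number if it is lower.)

4 semitones

F#2 at fret 18 → C4 (MIDI 60); F#3 at fret 2 → G#3 (MIDI 56).
60 − 56 = 4, so the two pitches are 4 semitones apart.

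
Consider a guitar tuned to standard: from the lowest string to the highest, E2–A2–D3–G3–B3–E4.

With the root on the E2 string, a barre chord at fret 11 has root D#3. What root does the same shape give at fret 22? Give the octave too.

Moving from fret 11 to fret 22 shifts the root by 11 semitones.
D#3 up 11 semitones is D4.

D4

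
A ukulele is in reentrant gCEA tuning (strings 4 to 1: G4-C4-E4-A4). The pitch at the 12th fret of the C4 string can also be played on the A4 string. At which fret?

C4 at fret 12 is C4 + 12 semitones = C5.
The open A4 string is 9 semitones above the open C4, so the same pitch on the A4 string lies at fret 12 − 9 = 3.

3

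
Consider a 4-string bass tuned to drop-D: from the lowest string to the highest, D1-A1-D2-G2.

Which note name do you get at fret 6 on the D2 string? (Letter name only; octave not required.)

G#

Each fret is one semitone, so D2 + 6 = G#.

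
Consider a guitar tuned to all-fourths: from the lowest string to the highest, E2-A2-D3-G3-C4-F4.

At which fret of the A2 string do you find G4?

22

G4 is 22 semitones above the open A2 (A–A#–B–C–…–F–F#–G), so it sits at fret 22.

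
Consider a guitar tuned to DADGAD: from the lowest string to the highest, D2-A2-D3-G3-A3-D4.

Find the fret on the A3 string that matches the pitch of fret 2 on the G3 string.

G3 at fret 2 is G3 + 2 semitones = A3.
The open A3 string is 2 semitones above the open G3, so the same pitch on the A3 string lies at fret 2 − 2 = 0.

0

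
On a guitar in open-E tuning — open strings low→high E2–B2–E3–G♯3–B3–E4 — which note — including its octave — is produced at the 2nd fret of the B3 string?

C♯4

B3 is MIDI 59. Adding 2 gives 61, which is C♯4.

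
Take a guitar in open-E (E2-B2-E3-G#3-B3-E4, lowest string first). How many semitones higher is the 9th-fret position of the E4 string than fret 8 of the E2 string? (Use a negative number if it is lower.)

E4 at fret 9 → C#5 (MIDI 73); E2 at fret 8 → C3 (MIDI 48).
73 − 48 = 25, so the two pitches are 25 semitones apart.

25 semitones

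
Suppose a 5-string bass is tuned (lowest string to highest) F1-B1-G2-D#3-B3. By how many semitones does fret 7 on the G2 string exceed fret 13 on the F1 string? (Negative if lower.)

8 semitones

G2 at fret 7 → D3 (MIDI 50); F1 at fret 13 → F#2 (MIDI 42).
50 − 42 = 8, so the two pitches are 8 semitones apart.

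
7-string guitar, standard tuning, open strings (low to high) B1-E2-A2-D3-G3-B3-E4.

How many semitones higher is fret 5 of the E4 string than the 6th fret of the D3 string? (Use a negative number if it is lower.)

E4 at fret 5 → A4 (MIDI 69); D3 at fret 6 → G#3 (MIDI 56).
69 − 56 = 13, so the two pitches are 13 semitones apart.

13 semitones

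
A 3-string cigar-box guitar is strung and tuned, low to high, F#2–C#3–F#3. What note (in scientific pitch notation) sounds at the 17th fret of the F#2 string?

B3

The open F#2 string plus 17 semitones: F#–G–G#–A–…–A–A#–B.
The walk passes from B into C once, so the octave number goes from 2 to 3.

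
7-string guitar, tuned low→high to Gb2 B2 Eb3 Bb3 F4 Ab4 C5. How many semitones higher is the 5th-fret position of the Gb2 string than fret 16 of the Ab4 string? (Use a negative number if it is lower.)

-37 semitones

Gb2 at fret 5 → B2 (MIDI 47); Ab4 at fret 16 → C6 (MIDI 84).
47 − 84 = -37, so the two pitches are 37 semitones apart.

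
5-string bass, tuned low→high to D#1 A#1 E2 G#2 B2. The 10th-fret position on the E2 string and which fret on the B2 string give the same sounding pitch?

3

Fret 10 on E2 is MIDI 40 + 10 = 50 (D3). On the B2 string (open MIDI 47), that pitch is 50 − 47 = fret 3.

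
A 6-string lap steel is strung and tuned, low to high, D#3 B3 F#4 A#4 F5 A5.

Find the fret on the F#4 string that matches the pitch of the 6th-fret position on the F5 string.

F5 at fret 6 is F5 + 6 semitones = B5.
The open F#4 string is 11 semitones below the open F5, so the same pitch on the F#4 string lies at fret 6 + 11 = 17.

17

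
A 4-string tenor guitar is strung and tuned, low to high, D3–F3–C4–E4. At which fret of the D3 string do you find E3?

E3 is 2 semitones above the open D3 (D–D#–E), so it sits at fret 2.

2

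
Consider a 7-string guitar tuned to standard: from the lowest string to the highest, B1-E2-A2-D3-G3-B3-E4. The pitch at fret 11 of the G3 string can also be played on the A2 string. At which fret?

21

Fret 11 on G3 is MIDI 55 + 11 = 66 (F#4). On the A2 string (open MIDI 45), that pitch is 66 − 45 = fret 21.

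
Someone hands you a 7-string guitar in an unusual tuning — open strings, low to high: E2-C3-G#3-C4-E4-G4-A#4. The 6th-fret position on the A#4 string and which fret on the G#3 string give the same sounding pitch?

Fret 6 on A#4 is MIDI 70 + 6 = 76 (E5). On the G#3 string (open MIDI 56), that pitch is 76 − 56 = fret 20.

20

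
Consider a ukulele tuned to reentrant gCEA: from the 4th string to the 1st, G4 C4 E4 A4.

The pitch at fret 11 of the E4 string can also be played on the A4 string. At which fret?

E4 at fret 11 is E4 + 11 semitones = D♯5.
The open A4 string is 5 semitones above the open E4, so the same pitch on the A4 string lies at fret 11 − 5 = 6.

6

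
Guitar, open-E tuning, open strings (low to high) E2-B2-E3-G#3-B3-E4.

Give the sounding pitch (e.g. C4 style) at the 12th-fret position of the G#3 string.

G#4

The open G#3 string plus 12 semitones: G#–A–A#–B–…–F#–G–G#.
The walk passes from B into C once, so the octave number goes from 3 to 4.
(Equivalently spelled Ab4.)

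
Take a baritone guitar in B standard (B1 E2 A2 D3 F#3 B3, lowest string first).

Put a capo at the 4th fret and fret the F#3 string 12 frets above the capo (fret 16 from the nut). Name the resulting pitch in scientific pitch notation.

A#4

The capo raises the open F#3 by 4 semitones to A#3; fretting 12 more gives F#3 + 4 + 12 = F#3 + 16 semitones = A#4.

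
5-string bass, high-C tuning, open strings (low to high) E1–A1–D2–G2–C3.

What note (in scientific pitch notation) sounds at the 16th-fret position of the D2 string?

F#3

The open D2 string plus 16 semitones: D–D#–E–F–…–E–F–F#.
The walk passes from B into C once, so the octave number goes from 2 to 3.
(Equivalently spelled Gb3.)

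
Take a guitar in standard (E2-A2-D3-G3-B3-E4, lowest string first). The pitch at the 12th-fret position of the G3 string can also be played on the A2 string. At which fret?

22

G3 at fret 12 is G3 + 12 semitones = G4.
The open A2 string is 10 semitones below the open G3, so the same pitch on the A2 string lies at fret 12 + 10 = 22.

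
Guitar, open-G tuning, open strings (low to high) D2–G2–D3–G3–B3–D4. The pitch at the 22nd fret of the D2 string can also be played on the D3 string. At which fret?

D2 at fret 22 is D2 + 22 semitones = C4.
The open D3 string is 12 semitones above the open D2, so the same pitch on the D3 string lies at fret 22 − 12 = 10.

10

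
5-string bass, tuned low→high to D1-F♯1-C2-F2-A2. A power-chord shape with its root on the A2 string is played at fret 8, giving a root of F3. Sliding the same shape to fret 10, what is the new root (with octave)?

G3

Moving from fret 8 to fret 10 shifts the root by 2 semitones.
F3 up 2 semitones is G3.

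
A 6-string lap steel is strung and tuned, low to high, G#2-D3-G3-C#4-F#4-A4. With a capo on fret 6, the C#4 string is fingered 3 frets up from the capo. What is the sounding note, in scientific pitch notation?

A#4

The capo raises the open C#4 by 6 semitones to G4; fretting 3 more gives C#4 + 6 + 3 = C#4 + 9 semitones = A#4.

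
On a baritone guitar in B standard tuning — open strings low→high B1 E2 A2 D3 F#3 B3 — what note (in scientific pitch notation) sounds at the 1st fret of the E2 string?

E2 is MIDI 40. Adding 1 gives 41, which is F2.

F2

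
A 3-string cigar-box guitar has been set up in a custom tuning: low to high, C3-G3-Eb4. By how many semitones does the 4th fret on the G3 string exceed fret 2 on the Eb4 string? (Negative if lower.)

G3 at fret 4 → B3 (MIDI 59); Eb4 at fret 2 → F4 (MIDI 65).
59 − 65 = -6, so the two pitches are 6 semitones apart.

-6 semitones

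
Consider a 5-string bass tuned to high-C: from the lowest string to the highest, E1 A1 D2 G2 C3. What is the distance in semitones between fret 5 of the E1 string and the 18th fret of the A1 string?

18 semitones

E1 at fret 5 → A1 (MIDI 33); A1 at fret 18 → D#3 (MIDI 51).
33 − 51 = -18, so the two pitches are 18 semitones apart, with D#3 the higher.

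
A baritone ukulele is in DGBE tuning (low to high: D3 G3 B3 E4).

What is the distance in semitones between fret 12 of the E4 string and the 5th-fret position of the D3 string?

21 semitones

E4 at fret 12 → E5 (MIDI 76); D3 at fret 5 → G3 (MIDI 55).
76 − 55 = 21, so the two pitches are 21 semitones apart, with E5 the higher.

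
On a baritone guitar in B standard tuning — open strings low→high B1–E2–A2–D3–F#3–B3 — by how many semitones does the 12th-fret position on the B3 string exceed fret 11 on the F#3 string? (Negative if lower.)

B3 at fret 12 → B4 (MIDI 71); F#3 at fret 11 → F4 (MIDI 65).
71 − 65 = 6, so the two pitches are 6 semitones apart.

6 semitones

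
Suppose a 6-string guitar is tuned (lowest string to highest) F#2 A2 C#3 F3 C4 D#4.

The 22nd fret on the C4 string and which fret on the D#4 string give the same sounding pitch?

Fret 22 on C4 is MIDI 60 + 22 = 82 (A#5). On the D#4 string (open MIDI 63), that pitch is 82 − 63 = fret 19.

19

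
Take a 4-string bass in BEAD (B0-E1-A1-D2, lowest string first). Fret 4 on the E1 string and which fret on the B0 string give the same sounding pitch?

9

E1 at fret 4 is E1 + 4 semitones = G#1.
The open B0 string is 5 semitones below the open E1, so the same pitch on the B0 string lies at fret 4 + 5 = 9.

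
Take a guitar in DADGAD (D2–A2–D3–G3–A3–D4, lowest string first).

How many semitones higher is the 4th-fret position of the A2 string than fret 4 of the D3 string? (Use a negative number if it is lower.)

-5 semitones

A2 at fret 4 → C♯3 (MIDI 49); D3 at fret 4 → F♯3 (MIDI 54).
49 − 54 = -5, so the two pitches are 5 semitones apart.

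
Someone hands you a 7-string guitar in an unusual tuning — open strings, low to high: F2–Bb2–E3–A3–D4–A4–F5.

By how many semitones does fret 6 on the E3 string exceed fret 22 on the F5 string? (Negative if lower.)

-41 semitones

E3 at fret 6 → Bb3 (MIDI 58); F5 at fret 22 → Eb7 (MIDI 99).
58 − 99 = -41, so the two pitches are 41 semitones apart.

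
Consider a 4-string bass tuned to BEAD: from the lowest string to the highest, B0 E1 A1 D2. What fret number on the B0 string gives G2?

20

G2 is 20 semitones above the open B0 (B–C–C#–D–…–F–F#–G), so it sits at fret 20.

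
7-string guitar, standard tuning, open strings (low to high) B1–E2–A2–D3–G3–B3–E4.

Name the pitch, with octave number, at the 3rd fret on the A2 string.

A2 is MIDI 45. Adding 3 gives 48, which is C3.

C3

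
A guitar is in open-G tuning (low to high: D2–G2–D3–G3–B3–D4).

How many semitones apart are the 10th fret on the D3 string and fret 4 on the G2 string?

13 semitones

D3 at fret 10 → C4 (MIDI 60); G2 at fret 4 → B2 (MIDI 47).
60 − 47 = 13, so the two pitches are 13 semitones apart, with C4 the higher.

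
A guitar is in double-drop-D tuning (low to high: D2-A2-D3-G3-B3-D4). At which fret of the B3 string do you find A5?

A5 is 22 semitones above the open B3 (B–C–C#–D–…–G–G#–A), so it sits at fret 22.

22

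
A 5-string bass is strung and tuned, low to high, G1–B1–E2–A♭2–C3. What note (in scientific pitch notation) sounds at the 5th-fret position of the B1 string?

Each fret is one semitone, so B1 + 5 = E2.

E2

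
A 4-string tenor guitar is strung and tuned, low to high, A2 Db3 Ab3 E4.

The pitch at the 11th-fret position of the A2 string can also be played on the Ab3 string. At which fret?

0

A2 at fret 11 is A2 + 11 semitones = Ab3.
The open Ab3 string is 11 semitones above the open A2, so the same pitch on the Ab3 string lies at fret 11 − 11 = 0.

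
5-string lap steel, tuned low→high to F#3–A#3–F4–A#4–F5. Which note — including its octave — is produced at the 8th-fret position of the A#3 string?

F#4

A#3 is MIDI 58. Adding 8 gives 66, which is F#4.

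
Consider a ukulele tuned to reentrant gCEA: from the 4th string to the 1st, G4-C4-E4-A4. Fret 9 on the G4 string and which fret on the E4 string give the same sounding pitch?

Fret 9 on G4 is MIDI 67 + 9 = 76 (E5). On the E4 string (open MIDI 64), that pitch is 76 − 64 = fret 12.

12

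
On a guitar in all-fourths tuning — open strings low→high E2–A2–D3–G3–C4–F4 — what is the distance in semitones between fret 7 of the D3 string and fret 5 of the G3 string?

3 semitones

D3 at fret 7 → A3 (MIDI 57); G3 at fret 5 → C4 (MIDI 60).
57 − 60 = -3, so the two pitches are 3 semitones apart, with C4 the higher.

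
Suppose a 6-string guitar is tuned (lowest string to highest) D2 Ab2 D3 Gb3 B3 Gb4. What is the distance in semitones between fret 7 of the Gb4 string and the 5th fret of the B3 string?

9 semitones

Gb4 at fret 7 → Db5 (MIDI 73); B3 at fret 5 → E4 (MIDI 64).
73 − 64 = 9, so the two pitches are 9 semitones apart, with Db5 the higher.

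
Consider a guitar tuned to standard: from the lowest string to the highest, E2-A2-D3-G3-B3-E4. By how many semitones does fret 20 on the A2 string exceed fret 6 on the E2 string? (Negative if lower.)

A2 at fret 20 → F4 (MIDI 65); E2 at fret 6 → A#2 (MIDI 46).
65 − 46 = 19, so the two pitches are 19 semitones apart.

19 semitones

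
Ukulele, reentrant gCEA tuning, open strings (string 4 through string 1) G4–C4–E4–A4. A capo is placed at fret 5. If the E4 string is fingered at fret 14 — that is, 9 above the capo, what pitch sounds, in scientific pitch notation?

F#5

The capo raises the open E4 by 5 semitones to A4; fretting 9 more gives E4 + 5 + 9 = E4 + 14 semitones = F#5.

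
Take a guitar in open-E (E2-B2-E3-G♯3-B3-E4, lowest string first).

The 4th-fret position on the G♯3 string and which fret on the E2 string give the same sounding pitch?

20

G♯3 at fret 4 is G♯3 + 4 semitones = C4.
The open E2 string is 16 semitones below the open G♯3, so the same pitch on the E2 string lies at fret 4 + 16 = 20.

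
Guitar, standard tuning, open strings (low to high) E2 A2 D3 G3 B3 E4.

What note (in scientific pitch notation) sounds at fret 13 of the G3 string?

G#4

The open G3 string plus 13 semitones: G–G#–A–A#–…–F#–G–G#.
The walk passes from B into C once, so the octave number goes from 3 to 4.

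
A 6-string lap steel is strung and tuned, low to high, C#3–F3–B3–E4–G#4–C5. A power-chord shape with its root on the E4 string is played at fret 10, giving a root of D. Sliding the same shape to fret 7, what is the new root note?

Moving from fret 10 to fret 7 shifts the root by -3 semitones.
D down 3 semitones is B.

B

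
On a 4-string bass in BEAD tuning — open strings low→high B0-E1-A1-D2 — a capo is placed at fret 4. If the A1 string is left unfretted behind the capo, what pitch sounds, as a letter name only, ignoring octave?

C#

The capo raises the open A1 by 4 semitones to C#2; fretting 0 more gives A1 + 4 + 0 = A1 + 4 semitones, landing on C#.
(Also written Db.)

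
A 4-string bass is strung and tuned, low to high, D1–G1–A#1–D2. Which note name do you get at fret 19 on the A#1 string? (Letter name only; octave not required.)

A#1 is MIDI 34. Adding 19 gives 53; 53 mod 12 = 5, i.e. F.

F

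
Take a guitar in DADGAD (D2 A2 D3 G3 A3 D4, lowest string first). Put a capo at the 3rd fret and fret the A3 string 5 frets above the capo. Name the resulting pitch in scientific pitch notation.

F4

The capo raises the open A3 by 3 semitones to C4; fretting 5 more gives A3 + 3 + 5 = A3 + 8 semitones = F4.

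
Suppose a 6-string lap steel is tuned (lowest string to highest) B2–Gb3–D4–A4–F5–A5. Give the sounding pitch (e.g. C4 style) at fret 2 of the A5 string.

Each fret is one semitone, so A5 + 2 = B5.

B5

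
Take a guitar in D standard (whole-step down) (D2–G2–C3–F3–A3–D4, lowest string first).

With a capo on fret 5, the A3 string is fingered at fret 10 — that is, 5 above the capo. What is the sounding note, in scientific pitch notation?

The capo raises the open A3 by 5 semitones to D4; fretting 5 more gives A3 + 5 + 5 = A3 + 10 semitones = G4.

G4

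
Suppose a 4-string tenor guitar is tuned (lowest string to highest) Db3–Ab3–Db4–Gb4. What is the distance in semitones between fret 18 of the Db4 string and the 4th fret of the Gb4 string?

9 semitones

Db4 at fret 18 → G5 (MIDI 79); Gb4 at fret 4 → Bb4 (MIDI 70).
79 − 70 = 9, so the two pitches are 9 semitones apart, with G5 the higher.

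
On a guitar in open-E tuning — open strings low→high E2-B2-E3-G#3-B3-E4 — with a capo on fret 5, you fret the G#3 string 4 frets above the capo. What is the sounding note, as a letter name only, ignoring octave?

The capo raises the open G#3 by 5 semitones to C#4; fretting 4 more gives G#3 + 5 + 4 = G#3 + 9 semitones, landing on F.

F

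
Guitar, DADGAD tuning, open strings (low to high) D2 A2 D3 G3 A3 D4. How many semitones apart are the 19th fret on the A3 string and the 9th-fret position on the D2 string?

29 semitones

A3 at fret 19 → E5 (MIDI 76); D2 at fret 9 → B2 (MIDI 47).
76 − 47 = 29, so the two pitches are 29 semitones apart, with E5 the higher.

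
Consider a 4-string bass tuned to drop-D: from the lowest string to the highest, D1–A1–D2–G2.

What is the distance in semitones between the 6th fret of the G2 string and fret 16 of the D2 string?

G2 at fret 6 → C♯3 (MIDI 49); D2 at fret 16 → F♯3 (MIDI 54).
49 − 54 = -5, so the two pitches are 5 semitones apart, with F♯3 the higher.

5 semitones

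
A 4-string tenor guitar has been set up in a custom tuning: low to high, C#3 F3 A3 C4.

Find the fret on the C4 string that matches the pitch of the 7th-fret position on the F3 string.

0

F3 at fret 7 is F3 + 7 semitones = C4.
The open C4 string is 7 semitones above the open F3, so the same pitch on the C4 string lies at fret 7 − 7 = 0.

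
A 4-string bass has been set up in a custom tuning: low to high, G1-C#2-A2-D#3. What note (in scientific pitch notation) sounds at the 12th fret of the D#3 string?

The open D#3 string plus 12 semitones: D#–E–F–F#–…–C#–D–D#.
The walk passes from B into C once, so the octave number goes from 3 to 4.
(Equivalently spelled Eb4.)

D#4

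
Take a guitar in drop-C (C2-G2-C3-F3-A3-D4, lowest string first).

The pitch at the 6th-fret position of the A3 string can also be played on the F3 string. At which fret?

10

Fret 6 on A3 is MIDI 57 + 6 = 63 (D♯4). On the F3 string (open MIDI 53), that pitch is 63 − 53 = fret 10.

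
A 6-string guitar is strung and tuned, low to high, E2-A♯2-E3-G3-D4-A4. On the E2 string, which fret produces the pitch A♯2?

A♯2 is 6 semitones above the open E2 (E–F–F#–G–G#–A–A#), so it sits at fret 6.

6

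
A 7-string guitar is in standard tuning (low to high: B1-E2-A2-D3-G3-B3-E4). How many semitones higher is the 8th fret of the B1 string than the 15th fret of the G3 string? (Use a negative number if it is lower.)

B1 at fret 8 → G2 (MIDI 43); G3 at fret 15 → A#4 (MIDI 70).
43 − 70 = -27, so the two pitches are 27 semitones apart.

-27 semitones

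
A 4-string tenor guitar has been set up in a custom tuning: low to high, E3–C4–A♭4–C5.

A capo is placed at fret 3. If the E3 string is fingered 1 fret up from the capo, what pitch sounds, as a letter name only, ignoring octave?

The capo raises the open E3 by 3 semitones to G3; fretting 1 more gives E3 + 3 + 1 = E3 + 4 semitones, landing on A♭.

A♭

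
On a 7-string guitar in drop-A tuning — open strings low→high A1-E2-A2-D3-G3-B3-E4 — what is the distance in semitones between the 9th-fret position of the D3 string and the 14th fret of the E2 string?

D3 at fret 9 → B3 (MIDI 59); E2 at fret 14 → F#3 (MIDI 54).
59 − 54 = 5, so the two pitches are 5 semitones apart, with B3 the higher.

5 semitones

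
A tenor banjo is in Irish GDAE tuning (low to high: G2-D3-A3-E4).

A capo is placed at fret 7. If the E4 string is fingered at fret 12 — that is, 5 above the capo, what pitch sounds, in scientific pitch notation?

E5

The capo raises the open E4 by 7 semitones to B4; fretting 5 more gives E4 + 7 + 5 = E4 + 12 semitones = E5.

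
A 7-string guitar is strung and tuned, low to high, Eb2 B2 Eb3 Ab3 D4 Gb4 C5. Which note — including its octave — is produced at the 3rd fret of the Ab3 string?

Each fret is one semitone, so Ab3 + 3 = B3.

B3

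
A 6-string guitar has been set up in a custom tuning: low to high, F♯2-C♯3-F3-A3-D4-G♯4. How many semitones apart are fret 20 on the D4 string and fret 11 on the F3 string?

D4 at fret 20 → A♯5 (MIDI 82); F3 at fret 11 → E4 (MIDI 64).
82 − 64 = 18, so the two pitches are 18 semitones apart, with A♯5 the higher.

18 semitones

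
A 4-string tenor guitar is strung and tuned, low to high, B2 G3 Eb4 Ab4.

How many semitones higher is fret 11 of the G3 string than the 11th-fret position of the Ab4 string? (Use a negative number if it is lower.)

-13 semitones

G3 at fret 11 → Gb4 (MIDI 66); Ab4 at fret 11 → G5 (MIDI 79).
66 − 79 = -13, so the two pitches are 13 semitones apart.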